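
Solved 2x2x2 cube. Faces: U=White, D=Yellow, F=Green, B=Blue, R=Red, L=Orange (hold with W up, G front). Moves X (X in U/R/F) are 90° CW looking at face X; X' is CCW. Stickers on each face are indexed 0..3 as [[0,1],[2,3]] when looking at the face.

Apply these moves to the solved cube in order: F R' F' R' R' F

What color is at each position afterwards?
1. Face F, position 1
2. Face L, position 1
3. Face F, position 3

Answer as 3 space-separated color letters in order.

Answer: W Y R

Derivation:
After move 1 (F): F=GGGG U=WWOO R=WRWR D=RRYY L=OYOY
After move 2 (R'): R=RRWW U=WBOB F=GWGO D=RGYG B=YBRB
After move 3 (F'): F=WOGG U=WBRW R=GRRW D=YYYG L=OBOO
After move 4 (R'): R=RWGR U=WRRY F=WBGW D=YOYG B=GBYB
After move 5 (R'): R=WRRG U=WYRG F=WRGY D=YBYW B=GBOB
After move 6 (F): F=GWYR U=WYOB R=RRGG D=RWYW L=OYOB
Query 1: F[1] = W
Query 2: L[1] = Y
Query 3: F[3] = R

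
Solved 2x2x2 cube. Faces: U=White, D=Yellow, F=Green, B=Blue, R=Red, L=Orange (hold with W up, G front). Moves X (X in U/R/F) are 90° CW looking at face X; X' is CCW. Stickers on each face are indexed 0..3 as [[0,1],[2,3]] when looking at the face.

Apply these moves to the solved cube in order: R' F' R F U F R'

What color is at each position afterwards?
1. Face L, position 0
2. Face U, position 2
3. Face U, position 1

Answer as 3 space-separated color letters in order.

After move 1 (R'): R=RRRR U=WBWB F=GWGW D=YGYG B=YBYB
After move 2 (F'): F=WWGG U=WBRR R=GRYR D=OOYG L=OBOW
After move 3 (R): R=YGRR U=WWRG F=WOGG D=OYYY B=RBBB
After move 4 (F): F=GWGO U=WWWB R=RGGR D=RYYY L=OOOY
After move 5 (U): U=WWBW F=RGGO R=RBGR B=OOBB L=GWOY
After move 6 (F): F=GROG U=WWYW R=BBWR D=GRYY L=GROY
After move 7 (R'): R=BRBW U=WBYO F=GWOW D=GRYG B=YORB
Query 1: L[0] = G
Query 2: U[2] = Y
Query 3: U[1] = B

Answer: G Y B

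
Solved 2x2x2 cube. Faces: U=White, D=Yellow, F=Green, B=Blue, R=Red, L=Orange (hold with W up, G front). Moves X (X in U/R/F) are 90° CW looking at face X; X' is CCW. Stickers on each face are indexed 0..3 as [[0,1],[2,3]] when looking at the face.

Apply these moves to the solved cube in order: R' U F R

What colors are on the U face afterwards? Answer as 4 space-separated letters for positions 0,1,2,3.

Answer: W R O R

Derivation:
After move 1 (R'): R=RRRR U=WBWB F=GWGW D=YGYG B=YBYB
After move 2 (U): U=WWBB F=RRGW R=YBRR B=OOYB L=GWOO
After move 3 (F): F=GRWR U=WWOW R=BBBR D=RYYG L=GYOG
After move 4 (R): R=BBRB U=WROR F=GYWG D=RYYO B=WOWB
Query: U face = WROR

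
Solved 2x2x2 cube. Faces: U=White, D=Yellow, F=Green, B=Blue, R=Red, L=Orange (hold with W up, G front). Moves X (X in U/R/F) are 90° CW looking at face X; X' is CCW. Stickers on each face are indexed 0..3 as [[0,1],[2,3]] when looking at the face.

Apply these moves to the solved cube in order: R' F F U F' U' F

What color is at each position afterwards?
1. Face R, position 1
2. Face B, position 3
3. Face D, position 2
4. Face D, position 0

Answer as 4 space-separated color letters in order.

After move 1 (R'): R=RRRR U=WBWB F=GWGW D=YGYG B=YBYB
After move 2 (F): F=GGWW U=WBOO R=WRBR D=RRYG L=OYOG
After move 3 (F): F=WGWG U=WBGY R=OROR D=BWYG L=OROR
After move 4 (U): U=GWYB F=ORWG R=YBOR B=ORYB L=WGOR
After move 5 (F'): F=RGOW U=GWYO R=WBBR D=GRYG L=WBOY
After move 6 (U'): U=WOGY F=WBOW R=RGBR B=WBYB L=OROY
After move 7 (F): F=OWWB U=WOYR R=GGYR D=BRYG L=OGOR
Query 1: R[1] = G
Query 2: B[3] = B
Query 3: D[2] = Y
Query 4: D[0] = B

Answer: G B Y B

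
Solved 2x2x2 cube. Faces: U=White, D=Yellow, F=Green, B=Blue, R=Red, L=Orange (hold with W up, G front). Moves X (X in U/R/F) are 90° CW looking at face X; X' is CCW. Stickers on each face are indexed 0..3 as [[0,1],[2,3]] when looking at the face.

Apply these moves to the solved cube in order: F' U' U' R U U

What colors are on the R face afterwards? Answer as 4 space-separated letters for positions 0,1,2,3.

Answer: Y R R W

Derivation:
After move 1 (F'): F=GGGG U=WWRR R=YRYR D=OOYY L=OWOW
After move 2 (U'): U=WRWR F=OWGG R=GGYR B=YRBB L=BBOW
After move 3 (U'): U=RRWW F=BBGG R=OWYR B=GGBB L=YROW
After move 4 (R): R=YORW U=RBWG F=BOGY D=OBYG B=WGRB
After move 5 (U): U=WRGB F=YOGY R=WGRW B=YRRB L=BOOW
After move 6 (U): U=GWBR F=WGGY R=YRRW B=BORB L=YOOW
Query: R face = YRRW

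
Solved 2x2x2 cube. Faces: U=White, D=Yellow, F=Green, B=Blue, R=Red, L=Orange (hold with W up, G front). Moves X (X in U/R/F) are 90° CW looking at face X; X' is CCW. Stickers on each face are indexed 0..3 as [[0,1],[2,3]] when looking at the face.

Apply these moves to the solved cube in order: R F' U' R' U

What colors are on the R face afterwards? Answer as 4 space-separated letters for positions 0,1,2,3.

After move 1 (R): R=RRRR U=WGWG F=GYGY D=YBYB B=WBWB
After move 2 (F'): F=YYGG U=WGRR R=BRYR D=OOYB L=OGOW
After move 3 (U'): U=GRWR F=OGGG R=YYYR B=BRWB L=WBOW
After move 4 (R'): R=YRYY U=GWWB F=ORGR D=OGYG B=BROB
After move 5 (U): U=WGBW F=YRGR R=BRYY B=WBOB L=OROW
Query: R face = BRYY

Answer: B R Y Y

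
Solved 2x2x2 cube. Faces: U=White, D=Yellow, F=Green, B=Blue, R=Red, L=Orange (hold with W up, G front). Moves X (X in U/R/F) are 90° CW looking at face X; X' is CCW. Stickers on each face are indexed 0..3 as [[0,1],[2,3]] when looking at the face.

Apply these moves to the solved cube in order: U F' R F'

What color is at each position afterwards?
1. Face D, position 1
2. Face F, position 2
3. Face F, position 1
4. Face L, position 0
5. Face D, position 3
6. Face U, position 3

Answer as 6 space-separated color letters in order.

After move 1 (U): U=WWWW F=RRGG R=BBRR B=OOBB L=GGOO
After move 2 (F'): F=RGRG U=WWBR R=YBYR D=GOYY L=GWOW
After move 3 (R): R=YYRB U=WGBG F=RORY D=GBYO B=ROWB
After move 4 (F'): F=OYRR U=WGYR R=BYGB D=WWYO L=GGOB
Query 1: D[1] = W
Query 2: F[2] = R
Query 3: F[1] = Y
Query 4: L[0] = G
Query 5: D[3] = O
Query 6: U[3] = R

Answer: W R Y G O R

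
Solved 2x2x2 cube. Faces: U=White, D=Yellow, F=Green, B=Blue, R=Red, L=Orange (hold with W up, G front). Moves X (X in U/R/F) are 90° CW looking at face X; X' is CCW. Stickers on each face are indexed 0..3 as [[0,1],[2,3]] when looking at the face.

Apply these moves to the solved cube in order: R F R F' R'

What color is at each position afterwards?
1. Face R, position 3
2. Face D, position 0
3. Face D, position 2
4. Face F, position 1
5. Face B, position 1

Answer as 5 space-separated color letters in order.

Answer: R Y Y G B

Derivation:
After move 1 (R): R=RRRR U=WGWG F=GYGY D=YBYB B=WBWB
After move 2 (F): F=GGYY U=WGOO R=WRGR D=RRYB L=OYOB
After move 3 (R): R=GWRR U=WGOY F=GRYB D=RWYW B=OBGB
After move 4 (F'): F=RBGY U=WGGR R=WWRR D=YBYW L=OYOO
After move 5 (R'): R=WRWR U=WGGO F=RGGR D=YBYY B=WBBB
Query 1: R[3] = R
Query 2: D[0] = Y
Query 3: D[2] = Y
Query 4: F[1] = G
Query 5: B[1] = B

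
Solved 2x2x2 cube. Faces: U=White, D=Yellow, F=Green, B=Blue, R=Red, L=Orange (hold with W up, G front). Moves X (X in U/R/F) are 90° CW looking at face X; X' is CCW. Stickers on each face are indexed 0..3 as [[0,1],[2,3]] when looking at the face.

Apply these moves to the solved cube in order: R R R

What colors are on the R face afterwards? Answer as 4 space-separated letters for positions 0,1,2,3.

After move 1 (R): R=RRRR U=WGWG F=GYGY D=YBYB B=WBWB
After move 2 (R): R=RRRR U=WYWY F=GBGB D=YWYW B=GBGB
After move 3 (R): R=RRRR U=WBWB F=GWGW D=YGYG B=YBYB
Query: R face = RRRR

Answer: R R R R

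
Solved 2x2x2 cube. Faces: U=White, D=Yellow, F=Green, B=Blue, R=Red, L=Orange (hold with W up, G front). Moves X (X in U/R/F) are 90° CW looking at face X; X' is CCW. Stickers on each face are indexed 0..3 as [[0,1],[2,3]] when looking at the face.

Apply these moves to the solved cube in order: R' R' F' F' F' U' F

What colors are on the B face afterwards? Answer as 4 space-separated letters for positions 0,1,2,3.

Answer: W R G B

Derivation:
After move 1 (R'): R=RRRR U=WBWB F=GWGW D=YGYG B=YBYB
After move 2 (R'): R=RRRR U=WYWY F=GBGB D=YWYW B=GBGB
After move 3 (F'): F=BBGG U=WYRR R=WRYR D=OOYW L=OYOW
After move 4 (F'): F=BGBG U=WYWY R=OROR D=YWYW L=OROR
After move 5 (F'): F=GGBB U=WYOO R=WRYR D=RRYW L=OYOW
After move 6 (U'): U=YOWO F=OYBB R=GGYR B=WRGB L=GBOW
After move 7 (F): F=BOBY U=YOWB R=WGOR D=YGYW L=GROR
Query: B face = WRGB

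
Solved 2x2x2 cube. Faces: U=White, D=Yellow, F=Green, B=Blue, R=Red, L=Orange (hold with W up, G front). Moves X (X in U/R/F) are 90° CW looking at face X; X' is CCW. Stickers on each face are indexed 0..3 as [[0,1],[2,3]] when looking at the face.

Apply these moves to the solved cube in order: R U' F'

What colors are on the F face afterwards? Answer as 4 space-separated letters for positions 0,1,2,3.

After move 1 (R): R=RRRR U=WGWG F=GYGY D=YBYB B=WBWB
After move 2 (U'): U=GGWW F=OOGY R=GYRR B=RRWB L=WBOO
After move 3 (F'): F=OYOG U=GGGR R=BYYR D=BOYB L=WWOW
Query: F face = OYOG

Answer: O Y O G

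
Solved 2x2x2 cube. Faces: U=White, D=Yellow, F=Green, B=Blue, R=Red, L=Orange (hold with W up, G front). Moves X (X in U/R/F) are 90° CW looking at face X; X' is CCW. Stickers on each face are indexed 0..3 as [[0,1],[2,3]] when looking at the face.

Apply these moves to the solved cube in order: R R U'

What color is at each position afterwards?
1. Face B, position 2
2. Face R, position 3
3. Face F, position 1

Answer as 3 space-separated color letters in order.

After move 1 (R): R=RRRR U=WGWG F=GYGY D=YBYB B=WBWB
After move 2 (R): R=RRRR U=WYWY F=GBGB D=YWYW B=GBGB
After move 3 (U'): U=YYWW F=OOGB R=GBRR B=RRGB L=GBOO
Query 1: B[2] = G
Query 2: R[3] = R
Query 3: F[1] = O

Answer: G R O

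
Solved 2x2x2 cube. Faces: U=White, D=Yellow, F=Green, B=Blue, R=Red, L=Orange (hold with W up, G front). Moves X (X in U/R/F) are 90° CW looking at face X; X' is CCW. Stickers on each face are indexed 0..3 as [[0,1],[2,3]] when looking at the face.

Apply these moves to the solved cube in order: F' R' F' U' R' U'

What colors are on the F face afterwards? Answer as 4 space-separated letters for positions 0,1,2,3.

After move 1 (F'): F=GGGG U=WWRR R=YRYR D=OOYY L=OWOW
After move 2 (R'): R=RRYY U=WBRB F=GWGR D=OGYG B=YBOB
After move 3 (F'): F=WRGG U=WBRY R=GROY D=WWYG L=OBOR
After move 4 (U'): U=BYWR F=OBGG R=WROY B=GROB L=YBOR
After move 5 (R'): R=RYWO U=BOWG F=OYGR D=WBYG B=GRWB
After move 6 (U'): U=OGBW F=YBGR R=OYWO B=RYWB L=GROR
Query: F face = YBGR

Answer: Y B G R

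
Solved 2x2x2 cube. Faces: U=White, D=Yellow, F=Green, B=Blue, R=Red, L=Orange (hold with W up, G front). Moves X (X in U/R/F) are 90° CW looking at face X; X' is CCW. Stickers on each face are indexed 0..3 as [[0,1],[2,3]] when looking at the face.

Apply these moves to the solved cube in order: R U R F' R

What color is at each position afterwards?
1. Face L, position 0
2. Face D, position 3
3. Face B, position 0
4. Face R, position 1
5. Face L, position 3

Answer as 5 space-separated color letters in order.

After move 1 (R): R=RRRR U=WGWG F=GYGY D=YBYB B=WBWB
After move 2 (U): U=WWGG F=RRGY R=WBRR B=OOWB L=GYOO
After move 3 (R): R=RWRB U=WRGY F=RBGB D=YWYO B=GOWB
After move 4 (F'): F=BBRG U=WRRR R=WWYB D=YOYO L=GYOG
After move 5 (R): R=YWBW U=WBRG F=BORO D=YWYG B=RORB
Query 1: L[0] = G
Query 2: D[3] = G
Query 3: B[0] = R
Query 4: R[1] = W
Query 5: L[3] = G

Answer: G G R W G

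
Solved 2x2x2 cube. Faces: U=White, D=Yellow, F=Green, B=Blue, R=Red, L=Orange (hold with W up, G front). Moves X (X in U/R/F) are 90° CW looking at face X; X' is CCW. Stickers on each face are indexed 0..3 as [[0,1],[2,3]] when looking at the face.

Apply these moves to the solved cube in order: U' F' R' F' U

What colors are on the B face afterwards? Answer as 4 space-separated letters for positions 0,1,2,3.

Answer: B R O B

Derivation:
After move 1 (U'): U=WWWW F=OOGG R=GGRR B=RRBB L=BBOO
After move 2 (F'): F=OGOG U=WWGR R=YGYR D=BOYY L=BWOW
After move 3 (R'): R=GRYY U=WBGR F=OWOR D=BGYG B=YROB
After move 4 (F'): F=WROO U=WBGY R=GRBY D=WWYG L=BROG
After move 5 (U): U=GWYB F=GROO R=YRBY B=BROB L=WROG
Query: B face = BROB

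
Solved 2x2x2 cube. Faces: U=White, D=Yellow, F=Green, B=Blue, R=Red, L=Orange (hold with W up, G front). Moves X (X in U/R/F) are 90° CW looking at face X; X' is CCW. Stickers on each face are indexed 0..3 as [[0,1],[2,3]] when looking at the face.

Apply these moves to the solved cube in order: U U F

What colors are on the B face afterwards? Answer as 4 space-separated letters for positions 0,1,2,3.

After move 1 (U): U=WWWW F=RRGG R=BBRR B=OOBB L=GGOO
After move 2 (U): U=WWWW F=BBGG R=OORR B=GGBB L=RROO
After move 3 (F): F=GBGB U=WWOR R=WOWR D=ROYY L=RYOY
Query: B face = GGBB

Answer: G G B B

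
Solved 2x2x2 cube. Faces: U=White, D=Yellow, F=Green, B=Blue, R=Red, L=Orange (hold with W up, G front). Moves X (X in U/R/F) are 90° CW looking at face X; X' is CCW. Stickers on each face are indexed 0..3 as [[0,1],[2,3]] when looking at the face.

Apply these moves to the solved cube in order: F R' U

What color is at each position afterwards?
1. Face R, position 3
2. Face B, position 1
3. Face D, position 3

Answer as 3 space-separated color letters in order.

After move 1 (F): F=GGGG U=WWOO R=WRWR D=RRYY L=OYOY
After move 2 (R'): R=RRWW U=WBOB F=GWGO D=RGYG B=YBRB
After move 3 (U): U=OWBB F=RRGO R=YBWW B=OYRB L=GWOY
Query 1: R[3] = W
Query 2: B[1] = Y
Query 3: D[3] = G

Answer: W Y G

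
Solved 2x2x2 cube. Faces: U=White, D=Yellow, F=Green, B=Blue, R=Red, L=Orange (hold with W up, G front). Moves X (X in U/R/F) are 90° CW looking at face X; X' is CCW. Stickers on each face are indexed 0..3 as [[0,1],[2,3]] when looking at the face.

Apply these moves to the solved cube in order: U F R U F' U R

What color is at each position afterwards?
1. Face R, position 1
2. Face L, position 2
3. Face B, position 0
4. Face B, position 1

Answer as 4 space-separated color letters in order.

After move 1 (U): U=WWWW F=RRGG R=BBRR B=OOBB L=GGOO
After move 2 (F): F=GRGR U=WWOG R=WBWR D=RBYY L=GYOY
After move 3 (R): R=WWRB U=WROR F=GBGY D=RBYO B=GOWB
After move 4 (U): U=OWRR F=WWGY R=GORB B=GYWB L=GBOY
After move 5 (F'): F=WYWG U=OWGR R=BORB D=BYYO L=GROR
After move 6 (U): U=GORW F=BOWG R=GYRB B=GRWB L=WYOR
After move 7 (R): R=RGBY U=GORG F=BYWO D=BWYG B=WROB
Query 1: R[1] = G
Query 2: L[2] = O
Query 3: B[0] = W
Query 4: B[1] = R

Answer: G O W R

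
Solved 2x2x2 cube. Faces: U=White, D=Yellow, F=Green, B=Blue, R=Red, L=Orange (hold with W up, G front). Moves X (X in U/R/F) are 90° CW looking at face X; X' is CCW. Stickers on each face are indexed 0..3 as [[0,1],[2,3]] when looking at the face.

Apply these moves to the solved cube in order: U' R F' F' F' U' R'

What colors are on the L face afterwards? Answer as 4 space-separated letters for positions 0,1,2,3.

After move 1 (U'): U=WWWW F=OOGG R=GGRR B=RRBB L=BBOO
After move 2 (R): R=RGRG U=WOWG F=OYGY D=YBYR B=WRWB
After move 3 (F'): F=YYOG U=WORR R=BGYG D=BOYR L=BGOW
After move 4 (F'): F=YGYO U=WOBY R=OGBG D=GWYR L=BROR
After move 5 (F'): F=GOYY U=WOOB R=WGGG D=RRYR L=BYOB
After move 6 (U'): U=OBWO F=BYYY R=GOGG B=WGWB L=WROB
After move 7 (R'): R=OGGG U=OWWW F=BBYO D=RYYY B=RGRB
Query: L face = WROB

Answer: W R O B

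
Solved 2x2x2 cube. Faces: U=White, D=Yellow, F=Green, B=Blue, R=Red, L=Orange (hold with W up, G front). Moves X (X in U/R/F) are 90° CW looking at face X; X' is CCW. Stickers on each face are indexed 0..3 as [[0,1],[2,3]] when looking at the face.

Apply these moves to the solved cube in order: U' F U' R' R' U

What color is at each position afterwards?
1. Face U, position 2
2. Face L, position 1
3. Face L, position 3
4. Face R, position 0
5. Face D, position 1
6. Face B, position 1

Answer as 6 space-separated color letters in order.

Answer: Y B Y O B R

Derivation:
After move 1 (U'): U=WWWW F=OOGG R=GGRR B=RRBB L=BBOO
After move 2 (F): F=GOGO U=WWOB R=WGWR D=RGYY L=BYOY
After move 3 (U'): U=WBWO F=BYGO R=GOWR B=WGBB L=RROY
After move 4 (R'): R=ORGW U=WBWW F=BBGO D=RYYO B=YGGB
After move 5 (R'): R=RWOG U=WGWY F=BBGW D=RBYO B=OGYB
After move 6 (U): U=WWYG F=RWGW R=OGOG B=RRYB L=BBOY
Query 1: U[2] = Y
Query 2: L[1] = B
Query 3: L[3] = Y
Query 4: R[0] = O
Query 5: D[1] = B
Query 6: B[1] = R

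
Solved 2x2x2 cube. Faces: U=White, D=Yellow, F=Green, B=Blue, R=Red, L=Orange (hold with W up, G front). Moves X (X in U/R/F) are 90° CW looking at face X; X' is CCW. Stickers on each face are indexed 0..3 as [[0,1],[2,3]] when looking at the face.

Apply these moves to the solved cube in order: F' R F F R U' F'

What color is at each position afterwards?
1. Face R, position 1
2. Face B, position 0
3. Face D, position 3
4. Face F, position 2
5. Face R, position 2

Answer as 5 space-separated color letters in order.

After move 1 (F'): F=GGGG U=WWRR R=YRYR D=OOYY L=OWOW
After move 2 (R): R=YYRR U=WGRG F=GOGY D=OBYB B=RBWB
After move 3 (F): F=GGYO U=WGWW R=RYGR D=RYYB L=OOOB
After move 4 (F): F=YGOG U=WGBO R=WYWR D=GRYB L=OROY
After move 5 (R): R=WWRY U=WGBG F=YROB D=GWYR B=OBGB
After move 6 (U'): U=GGWB F=OROB R=YRRY B=WWGB L=OBOY
After move 7 (F'): F=RBOO U=GGYR R=WRGY D=BYYR L=OBOW
Query 1: R[1] = R
Query 2: B[0] = W
Query 3: D[3] = R
Query 4: F[2] = O
Query 5: R[2] = G

Answer: R W R O G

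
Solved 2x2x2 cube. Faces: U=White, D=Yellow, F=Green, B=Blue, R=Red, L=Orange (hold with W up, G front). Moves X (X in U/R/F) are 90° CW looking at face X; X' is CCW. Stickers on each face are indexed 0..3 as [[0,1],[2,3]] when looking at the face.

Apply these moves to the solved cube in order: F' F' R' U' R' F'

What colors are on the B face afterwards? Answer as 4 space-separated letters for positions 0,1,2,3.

After move 1 (F'): F=GGGG U=WWRR R=YRYR D=OOYY L=OWOW
After move 2 (F'): F=GGGG U=WWYY R=OROR D=WWYY L=OROR
After move 3 (R'): R=RROO U=WBYB F=GWGY D=WGYG B=YBWB
After move 4 (U'): U=BBWY F=ORGY R=GWOO B=RRWB L=YBOR
After move 5 (R'): R=WOGO U=BWWR F=OBGY D=WRYY B=GRGB
After move 6 (F'): F=BYOG U=BWWG R=ROWO D=BRYY L=YROW
Query: B face = GRGB

Answer: G R G B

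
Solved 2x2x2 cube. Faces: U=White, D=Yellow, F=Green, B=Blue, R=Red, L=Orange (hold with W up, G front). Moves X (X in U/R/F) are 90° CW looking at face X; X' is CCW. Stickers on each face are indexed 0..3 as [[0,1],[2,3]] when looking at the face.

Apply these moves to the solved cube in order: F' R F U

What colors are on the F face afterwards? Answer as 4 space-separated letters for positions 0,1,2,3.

After move 1 (F'): F=GGGG U=WWRR R=YRYR D=OOYY L=OWOW
After move 2 (R): R=YYRR U=WGRG F=GOGY D=OBYB B=RBWB
After move 3 (F): F=GGYO U=WGWW R=RYGR D=RYYB L=OOOB
After move 4 (U): U=WWWG F=RYYO R=RBGR B=OOWB L=GGOB
Query: F face = RYYO

Answer: R Y Y O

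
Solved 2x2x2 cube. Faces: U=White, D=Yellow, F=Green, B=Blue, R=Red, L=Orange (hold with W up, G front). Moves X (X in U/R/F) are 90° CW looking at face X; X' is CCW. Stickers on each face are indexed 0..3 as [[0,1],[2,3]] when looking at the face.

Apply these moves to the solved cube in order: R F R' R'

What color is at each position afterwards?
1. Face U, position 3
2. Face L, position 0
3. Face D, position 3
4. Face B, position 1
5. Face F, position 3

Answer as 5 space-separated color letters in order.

Answer: B O O B W

Derivation:
After move 1 (R): R=RRRR U=WGWG F=GYGY D=YBYB B=WBWB
After move 2 (F): F=GGYY U=WGOO R=WRGR D=RRYB L=OYOB
After move 3 (R'): R=RRWG U=WWOW F=GGYO D=RGYY B=BBRB
After move 4 (R'): R=RGRW U=WROB F=GWYW D=RGYO B=YBGB
Query 1: U[3] = B
Query 2: L[0] = O
Query 3: D[3] = O
Query 4: B[1] = B
Query 5: F[3] = W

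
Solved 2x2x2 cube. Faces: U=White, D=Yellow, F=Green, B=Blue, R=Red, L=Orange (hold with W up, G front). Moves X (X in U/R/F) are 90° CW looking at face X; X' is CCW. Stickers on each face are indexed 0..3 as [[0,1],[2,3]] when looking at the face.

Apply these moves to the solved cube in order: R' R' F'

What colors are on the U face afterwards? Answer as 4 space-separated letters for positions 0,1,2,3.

After move 1 (R'): R=RRRR U=WBWB F=GWGW D=YGYG B=YBYB
After move 2 (R'): R=RRRR U=WYWY F=GBGB D=YWYW B=GBGB
After move 3 (F'): F=BBGG U=WYRR R=WRYR D=OOYW L=OYOW
Query: U face = WYRR

Answer: W Y R R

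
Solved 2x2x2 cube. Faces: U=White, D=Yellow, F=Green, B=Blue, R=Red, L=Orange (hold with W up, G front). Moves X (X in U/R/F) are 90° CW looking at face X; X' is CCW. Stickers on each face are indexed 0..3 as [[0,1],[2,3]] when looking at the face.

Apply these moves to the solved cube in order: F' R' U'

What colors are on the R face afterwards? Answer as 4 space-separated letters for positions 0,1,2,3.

After move 1 (F'): F=GGGG U=WWRR R=YRYR D=OOYY L=OWOW
After move 2 (R'): R=RRYY U=WBRB F=GWGR D=OGYG B=YBOB
After move 3 (U'): U=BBWR F=OWGR R=GWYY B=RROB L=YBOW
Query: R face = GWYY

Answer: G W Y Y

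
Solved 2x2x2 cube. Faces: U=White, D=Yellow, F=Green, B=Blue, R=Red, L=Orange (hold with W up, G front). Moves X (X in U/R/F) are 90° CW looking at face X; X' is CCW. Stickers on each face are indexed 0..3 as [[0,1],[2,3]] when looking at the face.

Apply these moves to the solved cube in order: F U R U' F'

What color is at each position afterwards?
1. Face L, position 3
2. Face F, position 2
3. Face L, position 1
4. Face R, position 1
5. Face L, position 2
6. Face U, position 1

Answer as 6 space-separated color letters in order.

After move 1 (F): F=GGGG U=WWOO R=WRWR D=RRYY L=OYOY
After move 2 (U): U=OWOW F=WRGG R=BBWR B=OYBB L=GGOY
After move 3 (R): R=WBRB U=OROG F=WRGY D=RBYO B=WYWB
After move 4 (U'): U=RGOO F=GGGY R=WRRB B=WBWB L=WYOY
After move 5 (F'): F=GYGG U=RGWR R=BRRB D=YYYO L=WOOO
Query 1: L[3] = O
Query 2: F[2] = G
Query 3: L[1] = O
Query 4: R[1] = R
Query 5: L[2] = O
Query 6: U[1] = G

Answer: O G O R O G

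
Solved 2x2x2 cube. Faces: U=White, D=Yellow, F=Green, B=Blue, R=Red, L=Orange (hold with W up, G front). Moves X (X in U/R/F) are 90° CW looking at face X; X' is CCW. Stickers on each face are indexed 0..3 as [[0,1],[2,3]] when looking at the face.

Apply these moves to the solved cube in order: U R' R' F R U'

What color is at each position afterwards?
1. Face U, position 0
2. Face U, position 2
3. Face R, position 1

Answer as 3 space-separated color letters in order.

Answer: R W R

Derivation:
After move 1 (U): U=WWWW F=RRGG R=BBRR B=OOBB L=GGOO
After move 2 (R'): R=BRBR U=WBWO F=RWGW D=YRYG B=YOYB
After move 3 (R'): R=RRBB U=WYWY F=RBGO D=YWYW B=GORB
After move 4 (F): F=GROB U=WYOG R=WRYB D=BRYW L=GYOW
After move 5 (R): R=YWBR U=WROB F=GROW D=BRYG B=GOYB
After move 6 (U'): U=RBWO F=GYOW R=GRBR B=YWYB L=GOOW
Query 1: U[0] = R
Query 2: U[2] = W
Query 3: R[1] = R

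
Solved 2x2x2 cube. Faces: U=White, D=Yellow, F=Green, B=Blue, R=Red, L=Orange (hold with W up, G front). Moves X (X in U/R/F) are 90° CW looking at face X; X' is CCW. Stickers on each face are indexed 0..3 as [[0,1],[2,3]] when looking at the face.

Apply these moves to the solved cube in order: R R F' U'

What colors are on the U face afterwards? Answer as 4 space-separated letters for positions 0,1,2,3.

Answer: Y R W R

Derivation:
After move 1 (R): R=RRRR U=WGWG F=GYGY D=YBYB B=WBWB
After move 2 (R): R=RRRR U=WYWY F=GBGB D=YWYW B=GBGB
After move 3 (F'): F=BBGG U=WYRR R=WRYR D=OOYW L=OYOW
After move 4 (U'): U=YRWR F=OYGG R=BBYR B=WRGB L=GBOW
Query: U face = YRWR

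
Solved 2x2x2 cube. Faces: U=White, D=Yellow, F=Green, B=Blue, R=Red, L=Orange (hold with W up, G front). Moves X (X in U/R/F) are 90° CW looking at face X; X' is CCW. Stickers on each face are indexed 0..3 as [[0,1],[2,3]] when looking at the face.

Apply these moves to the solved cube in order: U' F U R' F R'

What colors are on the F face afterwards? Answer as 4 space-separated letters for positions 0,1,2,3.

Answer: G B W O

Derivation:
After move 1 (U'): U=WWWW F=OOGG R=GGRR B=RRBB L=BBOO
After move 2 (F): F=GOGO U=WWOB R=WGWR D=RGYY L=BYOY
After move 3 (U): U=OWBW F=WGGO R=RRWR B=BYBB L=GOOY
After move 4 (R'): R=RRRW U=OBBB F=WWGW D=RGYO B=YYGB
After move 5 (F): F=GWWW U=OBYO R=BRBW D=RRYO L=GROG
After move 6 (R'): R=RWBB U=OGYY F=GBWO D=RWYW B=OYRB
Query: F face = GBWO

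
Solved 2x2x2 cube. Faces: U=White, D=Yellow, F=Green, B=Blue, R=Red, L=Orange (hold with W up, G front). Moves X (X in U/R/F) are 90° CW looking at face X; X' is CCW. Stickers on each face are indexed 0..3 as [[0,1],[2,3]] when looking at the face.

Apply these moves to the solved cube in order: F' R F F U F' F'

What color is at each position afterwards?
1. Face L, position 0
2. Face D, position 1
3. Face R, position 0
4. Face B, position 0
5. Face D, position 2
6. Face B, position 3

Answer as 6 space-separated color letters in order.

Answer: Y O Y O Y B

Derivation:
After move 1 (F'): F=GGGG U=WWRR R=YRYR D=OOYY L=OWOW
After move 2 (R): R=YYRR U=WGRG F=GOGY D=OBYB B=RBWB
After move 3 (F): F=GGYO U=WGWW R=RYGR D=RYYB L=OOOB
After move 4 (F): F=YGOG U=WGBO R=WYWR D=GRYB L=OROY
After move 5 (U): U=BWOG F=WYOG R=RBWR B=ORWB L=YGOY
After move 6 (F'): F=YGWO U=BWRW R=RBGR D=GYYB L=YGOO
After move 7 (F'): F=GOYW U=BWRG R=YBGR D=GOYB L=YWOR
Query 1: L[0] = Y
Query 2: D[1] = O
Query 3: R[0] = Y
Query 4: B[0] = O
Query 5: D[2] = Y
Query 6: B[3] = B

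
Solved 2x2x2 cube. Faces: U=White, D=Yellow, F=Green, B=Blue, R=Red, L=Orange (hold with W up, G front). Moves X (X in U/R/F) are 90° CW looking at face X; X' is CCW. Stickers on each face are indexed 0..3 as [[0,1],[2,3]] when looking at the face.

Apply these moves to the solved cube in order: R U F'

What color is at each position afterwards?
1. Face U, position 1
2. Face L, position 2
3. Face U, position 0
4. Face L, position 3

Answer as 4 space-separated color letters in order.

Answer: W O W G

Derivation:
After move 1 (R): R=RRRR U=WGWG F=GYGY D=YBYB B=WBWB
After move 2 (U): U=WWGG F=RRGY R=WBRR B=OOWB L=GYOO
After move 3 (F'): F=RYRG U=WWWR R=BBYR D=YOYB L=GGOG
Query 1: U[1] = W
Query 2: L[2] = O
Query 3: U[0] = W
Query 4: L[3] = G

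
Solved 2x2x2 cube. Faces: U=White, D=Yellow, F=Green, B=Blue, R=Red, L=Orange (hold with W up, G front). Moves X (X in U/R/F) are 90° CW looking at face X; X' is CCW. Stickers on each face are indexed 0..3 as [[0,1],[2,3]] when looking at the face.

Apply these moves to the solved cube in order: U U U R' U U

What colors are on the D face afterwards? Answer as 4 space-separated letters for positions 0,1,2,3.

After move 1 (U): U=WWWW F=RRGG R=BBRR B=OOBB L=GGOO
After move 2 (U): U=WWWW F=BBGG R=OORR B=GGBB L=RROO
After move 3 (U): U=WWWW F=OOGG R=GGRR B=RRBB L=BBOO
After move 4 (R'): R=GRGR U=WBWR F=OWGW D=YOYG B=YRYB
After move 5 (U): U=WWRB F=GRGW R=YRGR B=BBYB L=OWOO
After move 6 (U): U=RWBW F=YRGW R=BBGR B=OWYB L=GROO
Query: D face = YOYG

Answer: Y O Y G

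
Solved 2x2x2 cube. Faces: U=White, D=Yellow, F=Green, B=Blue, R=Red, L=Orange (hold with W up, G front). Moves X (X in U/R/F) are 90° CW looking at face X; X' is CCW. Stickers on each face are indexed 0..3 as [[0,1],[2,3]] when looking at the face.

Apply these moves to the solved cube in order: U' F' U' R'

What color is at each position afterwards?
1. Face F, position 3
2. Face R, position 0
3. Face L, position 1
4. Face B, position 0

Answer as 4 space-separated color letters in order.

After move 1 (U'): U=WWWW F=OOGG R=GGRR B=RRBB L=BBOO
After move 2 (F'): F=OGOG U=WWGR R=YGYR D=BOYY L=BWOW
After move 3 (U'): U=WRWG F=BWOG R=OGYR B=YGBB L=RROW
After move 4 (R'): R=GROY U=WBWY F=BROG D=BWYG B=YGOB
Query 1: F[3] = G
Query 2: R[0] = G
Query 3: L[1] = R
Query 4: B[0] = Y

Answer: G G R Y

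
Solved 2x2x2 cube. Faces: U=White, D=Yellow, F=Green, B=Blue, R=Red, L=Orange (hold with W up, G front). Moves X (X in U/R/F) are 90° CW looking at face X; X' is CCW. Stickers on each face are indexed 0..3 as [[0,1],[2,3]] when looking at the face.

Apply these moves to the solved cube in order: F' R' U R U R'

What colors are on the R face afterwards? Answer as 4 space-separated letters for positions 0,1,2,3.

After move 1 (F'): F=GGGG U=WWRR R=YRYR D=OOYY L=OWOW
After move 2 (R'): R=RRYY U=WBRB F=GWGR D=OGYG B=YBOB
After move 3 (U): U=RWBB F=RRGR R=YBYY B=OWOB L=GWOW
After move 4 (R): R=YYYB U=RRBR F=RGGG D=OOYO B=BWWB
After move 5 (U): U=BRRR F=YYGG R=BWYB B=GWWB L=RGOW
After move 6 (R'): R=WBBY U=BWRG F=YRGR D=OYYG B=OWOB
Query: R face = WBBY

Answer: W B B Y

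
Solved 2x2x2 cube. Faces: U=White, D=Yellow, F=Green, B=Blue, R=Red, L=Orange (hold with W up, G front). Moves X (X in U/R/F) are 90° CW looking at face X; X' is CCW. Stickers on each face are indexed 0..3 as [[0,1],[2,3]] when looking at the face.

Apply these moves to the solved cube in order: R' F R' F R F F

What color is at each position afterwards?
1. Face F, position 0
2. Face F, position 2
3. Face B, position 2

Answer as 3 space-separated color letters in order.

Answer: W R Y

Derivation:
After move 1 (R'): R=RRRR U=WBWB F=GWGW D=YGYG B=YBYB
After move 2 (F): F=GGWW U=WBOO R=WRBR D=RRYG L=OYOG
After move 3 (R'): R=RRWB U=WYOY F=GBWO D=RGYW B=GBRB
After move 4 (F): F=WGOB U=WYGY R=ORYB D=WRYW L=OROG
After move 5 (R): R=YOBR U=WGGB F=WROW D=WRYG B=YBYB
After move 6 (F): F=OWWR U=WGGR R=GOBR D=BYYG L=OWOR
After move 7 (F): F=WORW U=WGRW R=GORR D=BGYG L=OBOY
Query 1: F[0] = W
Query 2: F[2] = R
Query 3: B[2] = Y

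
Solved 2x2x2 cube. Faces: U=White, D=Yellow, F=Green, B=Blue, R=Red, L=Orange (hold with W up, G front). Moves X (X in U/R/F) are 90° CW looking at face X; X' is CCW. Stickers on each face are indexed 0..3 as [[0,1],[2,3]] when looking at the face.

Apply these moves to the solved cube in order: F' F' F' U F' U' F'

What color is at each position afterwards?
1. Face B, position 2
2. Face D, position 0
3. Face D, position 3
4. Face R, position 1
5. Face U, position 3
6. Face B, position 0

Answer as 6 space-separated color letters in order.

Answer: B Y Y G R R

Derivation:
After move 1 (F'): F=GGGG U=WWRR R=YRYR D=OOYY L=OWOW
After move 2 (F'): F=GGGG U=WWYY R=OROR D=WWYY L=OROR
After move 3 (F'): F=GGGG U=WWOO R=WRWR D=RRYY L=OYOY
After move 4 (U): U=OWOW F=WRGG R=BBWR B=OYBB L=GGOY
After move 5 (F'): F=RGWG U=OWBW R=RBRR D=GYYY L=GWOO
After move 6 (U'): U=WWOB F=GWWG R=RGRR B=RBBB L=OYOO
After move 7 (F'): F=WGGW U=WWRR R=YGGR D=YOYY L=OBOO
Query 1: B[2] = B
Query 2: D[0] = Y
Query 3: D[3] = Y
Query 4: R[1] = G
Query 5: U[3] = R
Query 6: B[0] = R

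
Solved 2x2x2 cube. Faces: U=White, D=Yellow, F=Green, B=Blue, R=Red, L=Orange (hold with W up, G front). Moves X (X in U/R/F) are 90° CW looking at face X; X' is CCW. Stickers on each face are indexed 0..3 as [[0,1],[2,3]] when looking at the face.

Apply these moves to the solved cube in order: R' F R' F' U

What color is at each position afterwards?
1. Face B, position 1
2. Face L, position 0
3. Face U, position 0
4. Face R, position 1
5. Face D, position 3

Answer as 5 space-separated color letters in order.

After move 1 (R'): R=RRRR U=WBWB F=GWGW D=YGYG B=YBYB
After move 2 (F): F=GGWW U=WBOO R=WRBR D=RRYG L=OYOG
After move 3 (R'): R=RRWB U=WYOY F=GBWO D=RGYW B=GBRB
After move 4 (F'): F=BOGW U=WYRW R=GRRB D=YGYW L=OYOO
After move 5 (U): U=RWWY F=GRGW R=GBRB B=OYRB L=BOOO
Query 1: B[1] = Y
Query 2: L[0] = B
Query 3: U[0] = R
Query 4: R[1] = B
Query 5: D[3] = W

Answer: Y B R B W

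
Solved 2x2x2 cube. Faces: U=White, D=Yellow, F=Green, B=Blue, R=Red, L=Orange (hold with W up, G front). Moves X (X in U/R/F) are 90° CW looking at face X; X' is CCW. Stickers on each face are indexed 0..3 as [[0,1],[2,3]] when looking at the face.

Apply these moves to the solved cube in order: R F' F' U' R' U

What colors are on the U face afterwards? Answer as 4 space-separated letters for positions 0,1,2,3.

After move 1 (R): R=RRRR U=WGWG F=GYGY D=YBYB B=WBWB
After move 2 (F'): F=YYGG U=WGRR R=BRYR D=OOYB L=OGOW
After move 3 (F'): F=YGYG U=WGBY R=OROR D=GWYB L=OROR
After move 4 (U'): U=GYWB F=ORYG R=YGOR B=ORWB L=WBOR
After move 5 (R'): R=GRYO U=GWWO F=OYYB D=GRYG B=BRWB
After move 6 (U): U=WGOW F=GRYB R=BRYO B=WBWB L=OYOR
Query: U face = WGOW

Answer: W G O W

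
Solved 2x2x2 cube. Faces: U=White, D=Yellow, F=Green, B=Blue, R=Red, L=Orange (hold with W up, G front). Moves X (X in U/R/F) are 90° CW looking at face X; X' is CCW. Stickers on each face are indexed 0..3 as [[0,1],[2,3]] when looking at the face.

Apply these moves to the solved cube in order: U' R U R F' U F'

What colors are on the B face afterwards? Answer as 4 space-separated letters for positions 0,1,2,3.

After move 1 (U'): U=WWWW F=OOGG R=GGRR B=RRBB L=BBOO
After move 2 (R): R=RGRG U=WOWG F=OYGY D=YBYR B=WRWB
After move 3 (U): U=WWGO F=RGGY R=WRRG B=BBWB L=OYOO
After move 4 (R): R=RWGR U=WGGY F=RBGR D=YWYB B=OBWB
After move 5 (F'): F=BRRG U=WGRG R=WWYR D=YOYB L=OYOG
After move 6 (U): U=RWGG F=WWRG R=OBYR B=OYWB L=BROG
After move 7 (F'): F=WGWR U=RWOY R=OBYR D=RGYB L=BGOG
Query: B face = OYWB

Answer: O Y W B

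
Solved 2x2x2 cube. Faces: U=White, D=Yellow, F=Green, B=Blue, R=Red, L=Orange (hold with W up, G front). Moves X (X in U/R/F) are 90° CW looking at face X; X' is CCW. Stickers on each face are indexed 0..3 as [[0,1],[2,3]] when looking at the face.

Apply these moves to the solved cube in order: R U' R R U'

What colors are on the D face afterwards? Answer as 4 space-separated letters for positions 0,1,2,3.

Answer: Y G Y W

Derivation:
After move 1 (R): R=RRRR U=WGWG F=GYGY D=YBYB B=WBWB
After move 2 (U'): U=GGWW F=OOGY R=GYRR B=RRWB L=WBOO
After move 3 (R): R=RGRY U=GOWY F=OBGB D=YWYR B=WRGB
After move 4 (R): R=RRYG U=GBWB F=OWGR D=YGYW B=YROB
After move 5 (U'): U=BBGW F=WBGR R=OWYG B=RROB L=YROO
Query: D face = YGYW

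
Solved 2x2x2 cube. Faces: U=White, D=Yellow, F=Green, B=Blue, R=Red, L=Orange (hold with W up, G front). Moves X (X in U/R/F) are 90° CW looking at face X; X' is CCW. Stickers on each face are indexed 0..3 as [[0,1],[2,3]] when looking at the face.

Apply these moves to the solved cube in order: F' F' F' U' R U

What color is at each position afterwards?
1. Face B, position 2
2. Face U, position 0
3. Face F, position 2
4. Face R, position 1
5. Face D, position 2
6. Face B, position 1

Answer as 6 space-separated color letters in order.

After move 1 (F'): F=GGGG U=WWRR R=YRYR D=OOYY L=OWOW
After move 2 (F'): F=GGGG U=WWYY R=OROR D=WWYY L=OROR
After move 3 (F'): F=GGGG U=WWOO R=WRWR D=RRYY L=OYOY
After move 4 (U'): U=WOWO F=OYGG R=GGWR B=WRBB L=BBOY
After move 5 (R): R=WGRG U=WYWG F=ORGY D=RBYW B=OROB
After move 6 (U): U=WWGY F=WGGY R=ORRG B=BBOB L=OROY
Query 1: B[2] = O
Query 2: U[0] = W
Query 3: F[2] = G
Query 4: R[1] = R
Query 5: D[2] = Y
Query 6: B[1] = B

Answer: O W G R Y B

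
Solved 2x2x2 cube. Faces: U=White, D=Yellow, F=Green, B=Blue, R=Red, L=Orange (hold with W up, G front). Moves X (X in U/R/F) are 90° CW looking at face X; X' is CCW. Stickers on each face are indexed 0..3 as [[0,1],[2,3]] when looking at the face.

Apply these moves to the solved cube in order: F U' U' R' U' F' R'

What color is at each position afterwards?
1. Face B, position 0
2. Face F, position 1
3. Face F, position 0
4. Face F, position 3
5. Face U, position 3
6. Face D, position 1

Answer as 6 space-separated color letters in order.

Answer: G G R O Y W

Derivation:
After move 1 (F): F=GGGG U=WWOO R=WRWR D=RRYY L=OYOY
After move 2 (U'): U=WOWO F=OYGG R=GGWR B=WRBB L=BBOY
After move 3 (U'): U=OOWW F=BBGG R=OYWR B=GGBB L=WROY
After move 4 (R'): R=YROW U=OBWG F=BOGW D=RBYG B=YGRB
After move 5 (U'): U=BGOW F=WRGW R=BOOW B=YRRB L=YGOY
After move 6 (F'): F=RWWG U=BGBO R=BORW D=GYYG L=YWOO
After move 7 (R'): R=OWBR U=BRBY F=RGWO D=GWYG B=GRYB
Query 1: B[0] = G
Query 2: F[1] = G
Query 3: F[0] = R
Query 4: F[3] = O
Query 5: U[3] = Y
Query 6: D[1] = W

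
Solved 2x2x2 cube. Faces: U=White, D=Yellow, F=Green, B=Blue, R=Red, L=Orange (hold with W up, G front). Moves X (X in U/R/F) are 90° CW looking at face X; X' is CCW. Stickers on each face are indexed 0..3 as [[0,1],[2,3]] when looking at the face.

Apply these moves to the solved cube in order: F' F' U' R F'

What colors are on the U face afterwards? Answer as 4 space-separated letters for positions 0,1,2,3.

Answer: W R O R

Derivation:
After move 1 (F'): F=GGGG U=WWRR R=YRYR D=OOYY L=OWOW
After move 2 (F'): F=GGGG U=WWYY R=OROR D=WWYY L=OROR
After move 3 (U'): U=WYWY F=ORGG R=GGOR B=ORBB L=BBOR
After move 4 (R): R=OGRG U=WRWG F=OWGY D=WBYO B=YRYB
After move 5 (F'): F=WYOG U=WROR R=BGWG D=BRYO L=BGOW
Query: U face = WROR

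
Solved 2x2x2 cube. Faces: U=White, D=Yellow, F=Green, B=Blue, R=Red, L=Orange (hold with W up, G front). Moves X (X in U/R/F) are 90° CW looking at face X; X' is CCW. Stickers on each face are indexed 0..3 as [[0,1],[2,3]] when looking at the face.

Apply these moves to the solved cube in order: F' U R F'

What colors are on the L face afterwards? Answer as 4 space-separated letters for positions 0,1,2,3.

After move 1 (F'): F=GGGG U=WWRR R=YRYR D=OOYY L=OWOW
After move 2 (U): U=RWRW F=YRGG R=BBYR B=OWBB L=GGOW
After move 3 (R): R=YBRB U=RRRG F=YOGY D=OBYO B=WWWB
After move 4 (F'): F=OYYG U=RRYR R=BBOB D=GWYO L=GGOR
Query: L face = GGOR

Answer: G G O R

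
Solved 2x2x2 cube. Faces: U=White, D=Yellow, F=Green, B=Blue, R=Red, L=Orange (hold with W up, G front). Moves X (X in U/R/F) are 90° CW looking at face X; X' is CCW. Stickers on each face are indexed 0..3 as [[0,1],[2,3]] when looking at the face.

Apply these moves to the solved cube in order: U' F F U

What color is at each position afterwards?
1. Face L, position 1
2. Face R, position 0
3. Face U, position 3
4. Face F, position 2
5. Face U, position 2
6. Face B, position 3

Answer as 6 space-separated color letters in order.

Answer: G R W O Y B

Derivation:
After move 1 (U'): U=WWWW F=OOGG R=GGRR B=RRBB L=BBOO
After move 2 (F): F=GOGO U=WWOB R=WGWR D=RGYY L=BYOY
After move 3 (F): F=GGOO U=WWYY R=OGBR D=WWYY L=BROG
After move 4 (U): U=YWYW F=OGOO R=RRBR B=BRBB L=GGOG
Query 1: L[1] = G
Query 2: R[0] = R
Query 3: U[3] = W
Query 4: F[2] = O
Query 5: U[2] = Y
Query 6: B[3] = B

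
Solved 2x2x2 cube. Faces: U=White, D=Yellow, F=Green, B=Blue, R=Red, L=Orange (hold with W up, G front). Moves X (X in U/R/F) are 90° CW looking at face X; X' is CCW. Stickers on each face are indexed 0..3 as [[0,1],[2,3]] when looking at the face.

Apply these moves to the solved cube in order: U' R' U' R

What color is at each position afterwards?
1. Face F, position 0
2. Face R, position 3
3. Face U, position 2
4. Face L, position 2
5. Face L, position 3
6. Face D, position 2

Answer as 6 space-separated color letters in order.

After move 1 (U'): U=WWWW F=OOGG R=GGRR B=RRBB L=BBOO
After move 2 (R'): R=GRGR U=WBWR F=OWGW D=YOYG B=YRYB
After move 3 (U'): U=BRWW F=BBGW R=OWGR B=GRYB L=YROO
After move 4 (R): R=GORW U=BBWW F=BOGG D=YYYG B=WRRB
Query 1: F[0] = B
Query 2: R[3] = W
Query 3: U[2] = W
Query 4: L[2] = O
Query 5: L[3] = O
Query 6: D[2] = Y

Answer: B W W O O Y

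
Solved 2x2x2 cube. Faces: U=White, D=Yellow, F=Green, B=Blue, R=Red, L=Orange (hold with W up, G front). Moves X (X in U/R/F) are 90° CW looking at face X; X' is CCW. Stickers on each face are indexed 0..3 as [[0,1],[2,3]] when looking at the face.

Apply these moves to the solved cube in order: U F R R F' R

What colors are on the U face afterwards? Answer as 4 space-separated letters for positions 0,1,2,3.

After move 1 (U): U=WWWW F=RRGG R=BBRR B=OOBB L=GGOO
After move 2 (F): F=GRGR U=WWOG R=WBWR D=RBYY L=GYOY
After move 3 (R): R=WWRB U=WROR F=GBGY D=RBYO B=GOWB
After move 4 (R): R=RWBW U=WBOY F=GBGO D=RWYG B=RORB
After move 5 (F'): F=BOGG U=WBRB R=WWRW D=YYYG L=GYOO
After move 6 (R): R=RWWW U=WORG F=BYGG D=YRYR B=BOBB
Query: U face = WORG

Answer: W O R G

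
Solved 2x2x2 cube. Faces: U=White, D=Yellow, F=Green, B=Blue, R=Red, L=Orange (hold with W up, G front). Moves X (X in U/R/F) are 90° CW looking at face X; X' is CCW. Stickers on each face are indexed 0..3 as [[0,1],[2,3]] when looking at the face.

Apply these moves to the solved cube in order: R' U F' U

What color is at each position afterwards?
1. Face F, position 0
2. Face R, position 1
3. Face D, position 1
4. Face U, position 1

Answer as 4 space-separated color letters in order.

Answer: G O O W

Derivation:
After move 1 (R'): R=RRRR U=WBWB F=GWGW D=YGYG B=YBYB
After move 2 (U): U=WWBB F=RRGW R=YBRR B=OOYB L=GWOO
After move 3 (F'): F=RWRG U=WWYR R=GBYR D=WOYG L=GBOB
After move 4 (U): U=YWRW F=GBRG R=OOYR B=GBYB L=RWOB
Query 1: F[0] = G
Query 2: R[1] = O
Query 3: D[1] = O
Query 4: U[1] = W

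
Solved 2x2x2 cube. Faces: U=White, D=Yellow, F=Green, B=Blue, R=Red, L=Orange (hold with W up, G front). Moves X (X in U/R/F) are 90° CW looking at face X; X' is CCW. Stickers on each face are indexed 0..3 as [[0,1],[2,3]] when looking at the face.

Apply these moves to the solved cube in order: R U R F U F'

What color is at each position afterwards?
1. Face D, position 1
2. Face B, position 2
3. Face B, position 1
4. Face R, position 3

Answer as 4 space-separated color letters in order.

After move 1 (R): R=RRRR U=WGWG F=GYGY D=YBYB B=WBWB
After move 2 (U): U=WWGG F=RRGY R=WBRR B=OOWB L=GYOO
After move 3 (R): R=RWRB U=WRGY F=RBGB D=YWYO B=GOWB
After move 4 (F): F=GRBB U=WROY R=GWYB D=RRYO L=GYOW
After move 5 (U): U=OWYR F=GWBB R=GOYB B=GYWB L=GROW
After move 6 (F'): F=WBGB U=OWGY R=RORB D=RWYO L=GROY
Query 1: D[1] = W
Query 2: B[2] = W
Query 3: B[1] = Y
Query 4: R[3] = B

Answer: W W Y B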